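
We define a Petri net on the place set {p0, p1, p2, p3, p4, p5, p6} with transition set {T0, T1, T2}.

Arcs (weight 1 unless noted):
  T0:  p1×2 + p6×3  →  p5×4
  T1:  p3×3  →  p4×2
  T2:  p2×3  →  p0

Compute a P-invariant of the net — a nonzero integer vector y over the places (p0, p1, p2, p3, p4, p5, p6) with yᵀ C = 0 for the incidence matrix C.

y = (p0:3, p1:0, p2:1, p3:0, p4:0, p5:0, p6:0)

Incidence matrix C (rows=places, cols=transitions):
       T0   T1   T2
   p0   0    0    1
   p1  -2    0    0
   p2   0    0   -3
   p3   0   -3    0
   p4   0    2    0
   p5   4    0    0
   p6  -3    0    0

Candidate y = [3, 0, 1, 0, 0, 0, 0]; check y·C column-wise:
  col T0: 3·0 + 0·-2 + 1·0 + 0·4 + 0·-3 = 0
  col T1: 3·0 + 1·0 + 0·-3 + 0·2 = 0
  col T2: 3·1 + 1·-3 = 0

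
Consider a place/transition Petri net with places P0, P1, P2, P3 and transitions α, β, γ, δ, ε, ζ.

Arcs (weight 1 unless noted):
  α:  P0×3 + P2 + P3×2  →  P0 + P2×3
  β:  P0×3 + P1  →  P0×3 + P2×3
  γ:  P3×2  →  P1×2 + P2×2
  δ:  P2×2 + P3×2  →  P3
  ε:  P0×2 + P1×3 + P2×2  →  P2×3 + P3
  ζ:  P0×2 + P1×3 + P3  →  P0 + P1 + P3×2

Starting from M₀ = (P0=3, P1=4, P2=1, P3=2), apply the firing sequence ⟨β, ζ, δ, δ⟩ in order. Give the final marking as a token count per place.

step 1: fire β:  (P0=3, P1=4, P2=1, P3=2) → (P0=3, P1=3, P2=4, P3=2)
step 2: fire ζ:  (P0=3, P1=3, P2=4, P3=2) → (P0=2, P1=1, P2=4, P3=3)
step 3: fire δ:  (P0=2, P1=1, P2=4, P3=3) → (P0=2, P1=1, P2=2, P3=2)
step 4: fire δ:  (P0=2, P1=1, P2=2, P3=2) → (P0=2, P1=1, P2=0, P3=1)

(P0=2, P1=1, P2=0, P3=1)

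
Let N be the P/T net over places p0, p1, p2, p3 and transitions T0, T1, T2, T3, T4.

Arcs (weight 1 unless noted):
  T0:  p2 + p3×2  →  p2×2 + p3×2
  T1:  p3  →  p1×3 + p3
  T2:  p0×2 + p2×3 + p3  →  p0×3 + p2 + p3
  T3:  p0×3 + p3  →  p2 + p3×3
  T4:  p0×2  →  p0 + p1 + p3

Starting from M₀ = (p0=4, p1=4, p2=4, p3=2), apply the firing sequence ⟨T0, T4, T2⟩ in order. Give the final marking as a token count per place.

(p0=4, p1=5, p2=3, p3=3)

step 1: fire T0:  (p0=4, p1=4, p2=4, p3=2) → (p0=4, p1=4, p2=5, p3=2)
step 2: fire T4:  (p0=4, p1=4, p2=5, p3=2) → (p0=3, p1=5, p2=5, p3=3)
step 3: fire T2:  (p0=3, p1=5, p2=5, p3=3) → (p0=4, p1=5, p2=3, p3=3)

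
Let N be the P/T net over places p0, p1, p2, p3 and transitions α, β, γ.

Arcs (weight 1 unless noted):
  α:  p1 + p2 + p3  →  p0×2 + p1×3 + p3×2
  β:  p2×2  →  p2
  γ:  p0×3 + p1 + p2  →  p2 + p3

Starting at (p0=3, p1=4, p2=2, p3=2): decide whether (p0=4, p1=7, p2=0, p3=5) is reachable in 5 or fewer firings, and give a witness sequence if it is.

YES — reachable via ⟨α, γ, α⟩ (3 firings)

step 1: fire α:  (p0=3, p1=4, p2=2, p3=2) → (p0=5, p1=6, p2=1, p3=3)
step 2: fire γ:  (p0=5, p1=6, p2=1, p3=3) → (p0=2, p1=5, p2=1, p3=4)
step 3: fire α:  (p0=2, p1=5, p2=1, p3=4) → (p0=4, p1=7, p2=0, p3=5)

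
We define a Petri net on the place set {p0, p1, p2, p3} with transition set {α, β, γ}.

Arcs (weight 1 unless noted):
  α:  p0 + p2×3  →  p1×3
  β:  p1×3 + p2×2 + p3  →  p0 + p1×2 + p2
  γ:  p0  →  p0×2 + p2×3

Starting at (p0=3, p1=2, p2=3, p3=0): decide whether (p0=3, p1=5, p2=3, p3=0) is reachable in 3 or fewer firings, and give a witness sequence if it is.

YES — reachable via ⟨α, γ⟩ (2 firings)

step 1: fire α:  (p0=3, p1=2, p2=3, p3=0) → (p0=2, p1=5, p2=0, p3=0)
step 2: fire γ:  (p0=2, p1=5, p2=0, p3=0) → (p0=3, p1=5, p2=3, p3=0)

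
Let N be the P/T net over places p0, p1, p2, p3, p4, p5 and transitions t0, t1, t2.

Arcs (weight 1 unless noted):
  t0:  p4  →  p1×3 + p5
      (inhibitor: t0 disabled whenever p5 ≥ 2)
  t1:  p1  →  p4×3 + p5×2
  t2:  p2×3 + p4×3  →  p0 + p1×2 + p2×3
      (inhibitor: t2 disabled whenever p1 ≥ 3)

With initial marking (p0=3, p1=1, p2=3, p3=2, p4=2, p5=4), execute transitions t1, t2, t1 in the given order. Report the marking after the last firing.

step 1: fire t1:  (p0=3, p1=1, p2=3, p3=2, p4=2, p5=4) → (p0=3, p1=0, p2=3, p3=2, p4=5, p5=6)
step 2: fire t2:  (p0=3, p1=0, p2=3, p3=2, p4=5, p5=6) → (p0=4, p1=2, p2=3, p3=2, p4=2, p5=6)
step 3: fire t1:  (p0=4, p1=2, p2=3, p3=2, p4=2, p5=6) → (p0=4, p1=1, p2=3, p3=2, p4=5, p5=8)

(p0=4, p1=1, p2=3, p3=2, p4=5, p5=8)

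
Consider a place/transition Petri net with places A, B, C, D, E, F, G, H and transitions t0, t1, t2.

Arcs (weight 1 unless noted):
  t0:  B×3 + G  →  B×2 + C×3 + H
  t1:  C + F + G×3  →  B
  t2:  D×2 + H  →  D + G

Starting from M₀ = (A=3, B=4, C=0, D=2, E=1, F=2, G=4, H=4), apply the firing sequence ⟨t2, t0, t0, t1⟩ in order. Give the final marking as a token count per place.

(A=3, B=3, C=5, D=1, E=1, F=1, G=0, H=5)

step 1: fire t2:  (A=3, B=4, C=0, D=2, E=1, F=2, G=4, H=4) → (A=3, B=4, C=0, D=1, E=1, F=2, G=5, H=3)
step 2: fire t0:  (A=3, B=4, C=0, D=1, E=1, F=2, G=5, H=3) → (A=3, B=3, C=3, D=1, E=1, F=2, G=4, H=4)
step 3: fire t0:  (A=3, B=3, C=3, D=1, E=1, F=2, G=4, H=4) → (A=3, B=2, C=6, D=1, E=1, F=2, G=3, H=5)
step 4: fire t1:  (A=3, B=2, C=6, D=1, E=1, F=2, G=3, H=5) → (A=3, B=3, C=5, D=1, E=1, F=1, G=0, H=5)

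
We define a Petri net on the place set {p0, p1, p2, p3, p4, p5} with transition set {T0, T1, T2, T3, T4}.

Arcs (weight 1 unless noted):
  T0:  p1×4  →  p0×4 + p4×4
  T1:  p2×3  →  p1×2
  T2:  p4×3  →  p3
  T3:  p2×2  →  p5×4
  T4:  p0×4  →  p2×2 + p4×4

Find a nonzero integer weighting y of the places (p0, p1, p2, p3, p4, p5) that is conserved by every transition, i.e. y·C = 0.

Incidence matrix C (rows=places, cols=transitions):
       T0   T1   T2   T3   T4
   p0   4    0    0    0   -4
   p1  -4    2    0    0    0
   p2   0   -3    0   -2    2
   p3   0    0    1    0    0
   p4   4    0   -3    0    4
   p5   0    0    0    4    0

Candidate y = [2, 3, 2, 3, 1, 1]; check y·C column-wise:
  col T0: 2·4 + 3·-4 + 2·0 + 3·0 + 1·4 + 1·0 = 0
  col T1: 2·0 + 3·2 + 2·-3 + 3·0 + 1·0 + 1·0 = 0
  col T2: 2·0 + 3·0 + 2·0 + 3·1 + 1·-3 + 1·0 = 0
  col T3: 2·0 + 3·0 + 2·-2 + 3·0 + 1·0 + 1·4 = 0
  col T4: 2·-4 + 3·0 + 2·2 + 3·0 + 1·4 + 1·0 = 0

y = (p0:2, p1:3, p2:2, p3:3, p4:1, p5:1)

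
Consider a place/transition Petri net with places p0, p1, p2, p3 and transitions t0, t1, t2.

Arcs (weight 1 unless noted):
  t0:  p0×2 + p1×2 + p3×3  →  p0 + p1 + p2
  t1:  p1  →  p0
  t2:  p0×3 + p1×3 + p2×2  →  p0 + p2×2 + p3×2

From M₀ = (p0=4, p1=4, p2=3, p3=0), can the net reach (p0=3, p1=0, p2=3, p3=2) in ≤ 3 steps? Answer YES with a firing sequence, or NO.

YES — reachable via ⟨t1, t2⟩ (2 firings)

step 1: fire t1:  (p0=4, p1=4, p2=3, p3=0) → (p0=5, p1=3, p2=3, p3=0)
step 2: fire t2:  (p0=5, p1=3, p2=3, p3=0) → (p0=3, p1=0, p2=3, p3=2)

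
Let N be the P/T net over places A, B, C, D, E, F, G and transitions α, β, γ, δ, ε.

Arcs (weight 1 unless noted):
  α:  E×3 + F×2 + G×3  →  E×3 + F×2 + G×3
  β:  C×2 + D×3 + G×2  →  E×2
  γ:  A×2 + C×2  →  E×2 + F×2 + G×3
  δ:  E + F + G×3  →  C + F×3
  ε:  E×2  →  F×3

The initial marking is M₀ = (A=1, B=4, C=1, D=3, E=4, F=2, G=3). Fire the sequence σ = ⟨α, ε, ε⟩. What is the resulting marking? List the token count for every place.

step 1: fire α:  (A=1, B=4, C=1, D=3, E=4, F=2, G=3) → (A=1, B=4, C=1, D=3, E=4, F=2, G=3)
step 2: fire ε:  (A=1, B=4, C=1, D=3, E=4, F=2, G=3) → (A=1, B=4, C=1, D=3, E=2, F=5, G=3)
step 3: fire ε:  (A=1, B=4, C=1, D=3, E=2, F=5, G=3) → (A=1, B=4, C=1, D=3, E=0, F=8, G=3)

(A=1, B=4, C=1, D=3, E=0, F=8, G=3)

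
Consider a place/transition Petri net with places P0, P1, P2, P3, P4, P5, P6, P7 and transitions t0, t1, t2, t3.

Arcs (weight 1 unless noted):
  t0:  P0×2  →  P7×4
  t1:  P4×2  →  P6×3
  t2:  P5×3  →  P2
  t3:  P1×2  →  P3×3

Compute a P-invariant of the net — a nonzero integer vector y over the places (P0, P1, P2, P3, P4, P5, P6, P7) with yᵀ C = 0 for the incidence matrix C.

y = (P0:0, P1:3, P2:0, P3:2, P4:0, P5:0, P6:0, P7:0)

Incidence matrix C (rows=places, cols=transitions):
       t0   t1   t2   t3
   P0  -2    0    0    0
   P1   0    0    0   -2
   P2   0    0    1    0
   P3   0    0    0    3
   P4   0   -2    0    0
   P5   0    0   -3    0
   P6   0    3    0    0
   P7   4    0    0    0

Candidate y = [0, 3, 0, 2, 0, 0, 0, 0]; check y·C column-wise:
  col t0: 0·-2 + 3·0 + 2·0 + 0·4 = 0
  col t1: 3·0 + 2·0 + 0·-2 + 0·3 = 0
  col t2: 3·0 + 0·1 + 2·0 + 0·-3 = 0
  col t3: 3·-2 + 2·3 = 0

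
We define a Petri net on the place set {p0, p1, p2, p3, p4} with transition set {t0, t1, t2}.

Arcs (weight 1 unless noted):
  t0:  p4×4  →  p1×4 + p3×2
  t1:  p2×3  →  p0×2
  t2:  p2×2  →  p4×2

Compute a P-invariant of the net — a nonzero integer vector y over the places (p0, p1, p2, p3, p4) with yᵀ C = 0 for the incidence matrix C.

y = (p0:0, p1:1, p2:0, p3:-2, p4:0)

Incidence matrix C (rows=places, cols=transitions):
       t0   t1   t2
   p0   0    2    0
   p1   4    0    0
   p2   0   -3   -2
   p3   2    0    0
   p4  -4    0    2

Candidate y = [0, 1, 0, -2, 0]; check y·C column-wise:
  col t0: 1·4 + -2·2 + 0·-4 = 0
  col t1: 0·2 + 1·0 + 0·-3 + -2·0 = 0
  col t2: 1·0 + 0·-2 + -2·0 + 0·2 = 0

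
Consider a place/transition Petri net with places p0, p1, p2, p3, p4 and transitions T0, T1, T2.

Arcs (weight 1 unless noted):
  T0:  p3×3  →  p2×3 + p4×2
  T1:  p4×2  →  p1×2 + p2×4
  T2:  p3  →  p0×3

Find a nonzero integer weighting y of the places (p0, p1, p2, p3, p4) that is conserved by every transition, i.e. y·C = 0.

Incidence matrix C (rows=places, cols=transitions):
       T0   T1   T2
   p0   0    0    3
   p1   0    2    0
   p2   3    4    0
   p3  -3    0   -1
   p4   2   -2    0

Candidate y = [1, -6, 3, 3, 0]; check y·C column-wise:
  col T0: 1·0 + -6·0 + 3·3 + 3·-3 + 0·2 = 0
  col T1: 1·0 + -6·2 + 3·4 + 3·0 + 0·-2 = 0
  col T2: 1·3 + -6·0 + 3·0 + 3·-1 = 0

y = (p0:1, p1:-6, p2:3, p3:3, p4:0)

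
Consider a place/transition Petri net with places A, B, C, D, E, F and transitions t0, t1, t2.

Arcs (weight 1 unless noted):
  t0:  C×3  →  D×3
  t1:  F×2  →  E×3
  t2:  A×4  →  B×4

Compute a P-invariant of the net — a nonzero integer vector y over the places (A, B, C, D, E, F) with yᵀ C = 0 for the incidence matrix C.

Incidence matrix C (rows=places, cols=transitions):
       t0   t1   t2
    A   0    0   -4
    B   0    0    4
    C  -3    0    0
    D   3    0    0
    E   0    3    0
    F   0   -2    0

Candidate y = [1, 1, 0, 0, 0, 0]; check y·C column-wise:
  col t0: 1·0 + 1·0 + 0·-3 + 0·3 = 0
  col t1: 1·0 + 1·0 + 0·3 + 0·-2 = 0
  col t2: 1·-4 + 1·4 = 0

y = (A:1, B:1, C:0, D:0, E:0, F:0)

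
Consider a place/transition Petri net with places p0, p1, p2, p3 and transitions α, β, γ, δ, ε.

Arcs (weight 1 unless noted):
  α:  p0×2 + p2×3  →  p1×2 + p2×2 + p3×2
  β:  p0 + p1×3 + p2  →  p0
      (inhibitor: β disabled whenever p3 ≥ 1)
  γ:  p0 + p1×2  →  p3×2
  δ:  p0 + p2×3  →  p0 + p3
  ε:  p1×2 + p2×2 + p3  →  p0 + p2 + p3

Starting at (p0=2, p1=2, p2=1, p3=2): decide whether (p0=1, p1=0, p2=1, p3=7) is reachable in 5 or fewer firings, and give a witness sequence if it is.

NO — not reachable within 5 firings

depth 0: 1 marking
depth 1: 2 markings reached so far
depth 2: 2 markings reached so far
(frontier empty at depth 2; search complete)
target is not among the 2 markings reachable within 5 steps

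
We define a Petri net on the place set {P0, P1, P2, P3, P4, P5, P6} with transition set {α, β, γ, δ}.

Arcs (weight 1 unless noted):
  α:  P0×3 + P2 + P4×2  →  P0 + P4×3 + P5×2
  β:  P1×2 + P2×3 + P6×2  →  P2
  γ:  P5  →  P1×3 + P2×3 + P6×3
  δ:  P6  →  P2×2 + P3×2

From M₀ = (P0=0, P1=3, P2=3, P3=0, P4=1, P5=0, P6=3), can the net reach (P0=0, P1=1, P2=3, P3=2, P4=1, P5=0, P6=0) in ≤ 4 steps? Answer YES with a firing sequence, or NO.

YES — reachable via ⟨β, δ⟩ (2 firings)

step 1: fire β:  (P0=0, P1=3, P2=3, P3=0, P4=1, P5=0, P6=3) → (P0=0, P1=1, P2=1, P3=0, P4=1, P5=0, P6=1)
step 2: fire δ:  (P0=0, P1=1, P2=1, P3=0, P4=1, P5=0, P6=1) → (P0=0, P1=1, P2=3, P3=2, P4=1, P5=0, P6=0)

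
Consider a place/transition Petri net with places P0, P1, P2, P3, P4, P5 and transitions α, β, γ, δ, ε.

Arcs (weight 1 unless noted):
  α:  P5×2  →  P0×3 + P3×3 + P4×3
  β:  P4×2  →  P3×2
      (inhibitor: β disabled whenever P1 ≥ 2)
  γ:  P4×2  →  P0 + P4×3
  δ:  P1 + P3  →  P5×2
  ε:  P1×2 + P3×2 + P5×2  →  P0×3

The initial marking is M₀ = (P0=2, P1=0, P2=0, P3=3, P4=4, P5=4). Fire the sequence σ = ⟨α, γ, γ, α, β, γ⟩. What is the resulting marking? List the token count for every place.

step 1: fire α:  (P0=2, P1=0, P2=0, P3=3, P4=4, P5=4) → (P0=5, P1=0, P2=0, P3=6, P4=7, P5=2)
step 2: fire γ:  (P0=5, P1=0, P2=0, P3=6, P4=7, P5=2) → (P0=6, P1=0, P2=0, P3=6, P4=8, P5=2)
step 3: fire γ:  (P0=6, P1=0, P2=0, P3=6, P4=8, P5=2) → (P0=7, P1=0, P2=0, P3=6, P4=9, P5=2)
step 4: fire α:  (P0=7, P1=0, P2=0, P3=6, P4=9, P5=2) → (P0=10, P1=0, P2=0, P3=9, P4=12, P5=0)
step 5: fire β:  (P0=10, P1=0, P2=0, P3=9, P4=12, P5=0) → (P0=10, P1=0, P2=0, P3=11, P4=10, P5=0)
step 6: fire γ:  (P0=10, P1=0, P2=0, P3=11, P4=10, P5=0) → (P0=11, P1=0, P2=0, P3=11, P4=11, P5=0)

(P0=11, P1=0, P2=0, P3=11, P4=11, P5=0)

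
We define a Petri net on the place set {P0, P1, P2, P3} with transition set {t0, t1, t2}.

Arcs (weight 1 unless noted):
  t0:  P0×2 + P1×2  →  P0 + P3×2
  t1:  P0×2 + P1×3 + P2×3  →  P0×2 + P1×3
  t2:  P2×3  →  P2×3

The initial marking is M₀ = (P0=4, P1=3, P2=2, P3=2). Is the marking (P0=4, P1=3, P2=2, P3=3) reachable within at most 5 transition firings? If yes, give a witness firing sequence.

NO — not reachable within 5 firings

depth 0: 1 marking
depth 1: 2 markings reached so far
depth 2: 2 markings reached so far
(frontier empty at depth 2; search complete)
target is not among the 2 markings reachable within 5 steps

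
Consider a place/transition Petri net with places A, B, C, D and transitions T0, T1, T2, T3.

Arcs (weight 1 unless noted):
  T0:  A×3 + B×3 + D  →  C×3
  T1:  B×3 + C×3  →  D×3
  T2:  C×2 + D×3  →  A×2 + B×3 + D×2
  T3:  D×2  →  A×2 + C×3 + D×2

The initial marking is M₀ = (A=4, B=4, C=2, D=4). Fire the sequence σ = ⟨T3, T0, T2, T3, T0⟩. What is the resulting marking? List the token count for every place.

step 1: fire T3:  (A=4, B=4, C=2, D=4) → (A=6, B=4, C=5, D=4)
step 2: fire T0:  (A=6, B=4, C=5, D=4) → (A=3, B=1, C=8, D=3)
step 3: fire T2:  (A=3, B=1, C=8, D=3) → (A=5, B=4, C=6, D=2)
step 4: fire T3:  (A=5, B=4, C=6, D=2) → (A=7, B=4, C=9, D=2)
step 5: fire T0:  (A=7, B=4, C=9, D=2) → (A=4, B=1, C=12, D=1)

(A=4, B=1, C=12, D=1)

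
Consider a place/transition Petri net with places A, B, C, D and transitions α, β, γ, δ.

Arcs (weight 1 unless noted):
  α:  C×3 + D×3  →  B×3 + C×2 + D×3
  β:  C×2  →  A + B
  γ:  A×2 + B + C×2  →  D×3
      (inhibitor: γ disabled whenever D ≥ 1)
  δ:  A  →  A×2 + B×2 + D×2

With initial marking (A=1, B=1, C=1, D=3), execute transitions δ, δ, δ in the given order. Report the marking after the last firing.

(A=4, B=7, C=1, D=9)

step 1: fire δ:  (A=1, B=1, C=1, D=3) → (A=2, B=3, C=1, D=5)
step 2: fire δ:  (A=2, B=3, C=1, D=5) → (A=3, B=5, C=1, D=7)
step 3: fire δ:  (A=3, B=5, C=1, D=7) → (A=4, B=7, C=1, D=9)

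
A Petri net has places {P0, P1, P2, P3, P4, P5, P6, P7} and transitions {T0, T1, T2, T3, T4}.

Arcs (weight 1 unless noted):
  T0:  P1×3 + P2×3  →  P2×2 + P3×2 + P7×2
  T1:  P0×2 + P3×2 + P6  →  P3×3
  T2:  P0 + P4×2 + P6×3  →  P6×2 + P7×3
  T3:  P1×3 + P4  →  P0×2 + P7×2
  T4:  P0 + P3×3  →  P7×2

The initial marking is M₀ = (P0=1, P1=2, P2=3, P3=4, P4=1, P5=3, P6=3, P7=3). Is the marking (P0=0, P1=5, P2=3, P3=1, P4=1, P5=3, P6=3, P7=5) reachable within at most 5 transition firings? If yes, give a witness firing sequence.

NO — not reachable within 5 firings

depth 0: 1 marking
depth 1: 2 markings reached so far
depth 2: 2 markings reached so far
(frontier empty at depth 2; search complete)
target is not among the 2 markings reachable within 5 steps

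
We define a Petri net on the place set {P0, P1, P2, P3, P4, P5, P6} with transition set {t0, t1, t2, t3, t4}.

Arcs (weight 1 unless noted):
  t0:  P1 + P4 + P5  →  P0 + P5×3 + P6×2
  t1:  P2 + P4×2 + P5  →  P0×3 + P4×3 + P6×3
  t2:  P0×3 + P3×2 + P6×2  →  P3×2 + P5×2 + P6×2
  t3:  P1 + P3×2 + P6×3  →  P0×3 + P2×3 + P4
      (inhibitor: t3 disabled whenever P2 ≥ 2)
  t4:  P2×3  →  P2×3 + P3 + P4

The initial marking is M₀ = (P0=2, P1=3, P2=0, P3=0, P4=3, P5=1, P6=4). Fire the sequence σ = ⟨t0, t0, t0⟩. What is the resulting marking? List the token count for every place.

step 1: fire t0:  (P0=2, P1=3, P2=0, P3=0, P4=3, P5=1, P6=4) → (P0=3, P1=2, P2=0, P3=0, P4=2, P5=3, P6=6)
step 2: fire t0:  (P0=3, P1=2, P2=0, P3=0, P4=2, P5=3, P6=6) → (P0=4, P1=1, P2=0, P3=0, P4=1, P5=5, P6=8)
step 3: fire t0:  (P0=4, P1=1, P2=0, P3=0, P4=1, P5=5, P6=8) → (P0=5, P1=0, P2=0, P3=0, P4=0, P5=7, P6=10)

(P0=5, P1=0, P2=0, P3=0, P4=0, P5=7, P6=10)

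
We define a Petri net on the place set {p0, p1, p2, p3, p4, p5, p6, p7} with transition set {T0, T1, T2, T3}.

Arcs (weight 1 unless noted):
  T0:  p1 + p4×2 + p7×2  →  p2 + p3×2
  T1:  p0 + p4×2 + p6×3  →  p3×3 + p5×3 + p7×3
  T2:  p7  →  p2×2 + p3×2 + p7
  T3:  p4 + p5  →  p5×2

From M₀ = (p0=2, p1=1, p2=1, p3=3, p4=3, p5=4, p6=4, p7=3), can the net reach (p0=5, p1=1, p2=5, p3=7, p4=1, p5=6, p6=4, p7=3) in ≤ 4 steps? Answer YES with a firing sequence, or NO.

NO — not reachable within 4 firings

depth 0: 1 marking
depth 1: 5 markings reached so far
depth 2: 12 markings reached so far
depth 3: 20 markings reached so far
depth 4: 28 markings reached so far
target is not among the 28 markings reachable within 4 steps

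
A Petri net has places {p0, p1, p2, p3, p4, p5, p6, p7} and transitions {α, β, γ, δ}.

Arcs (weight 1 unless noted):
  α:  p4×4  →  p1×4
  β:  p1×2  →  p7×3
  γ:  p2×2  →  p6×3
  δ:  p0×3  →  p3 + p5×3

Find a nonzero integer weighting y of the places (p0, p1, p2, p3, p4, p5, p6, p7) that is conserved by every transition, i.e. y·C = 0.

y = (p0:1, p1:0, p2:0, p3:3, p4:0, p5:0, p6:0, p7:0)

Incidence matrix C (rows=places, cols=transitions):
        α    β    γ    δ
   p0   0    0    0   -3
   p1   4   -2    0    0
   p2   0    0   -2    0
   p3   0    0    0    1
   p4  -4    0    0    0
   p5   0    0    0    3
   p6   0    0    3    0
   p7   0    3    0    0

Candidate y = [1, 0, 0, 3, 0, 0, 0, 0]; check y·C column-wise:
  col α: 1·0 + 0·4 + 3·0 + 0·-4 = 0
  col β: 1·0 + 0·-2 + 3·0 + 0·3 = 0
  col γ: 1·0 + 0·-2 + 3·0 + 0·3 = 0
  col δ: 1·-3 + 3·1 + 0·3 = 0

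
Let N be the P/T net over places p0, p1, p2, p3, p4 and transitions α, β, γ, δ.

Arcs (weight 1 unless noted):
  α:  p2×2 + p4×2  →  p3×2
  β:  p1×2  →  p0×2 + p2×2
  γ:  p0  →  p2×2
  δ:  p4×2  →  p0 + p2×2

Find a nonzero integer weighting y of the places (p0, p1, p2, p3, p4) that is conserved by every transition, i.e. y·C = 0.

y = (p0:2, p1:3, p2:1, p3:3, p4:2)

Incidence matrix C (rows=places, cols=transitions):
        α    β    γ    δ
   p0   0    2   -1    1
   p1   0   -2    0    0
   p2  -2    2    2    2
   p3   2    0    0    0
   p4  -2    0    0   -2

Candidate y = [2, 3, 1, 3, 2]; check y·C column-wise:
  col α: 2·0 + 3·0 + 1·-2 + 3·2 + 2·-2 = 0
  col β: 2·2 + 3·-2 + 1·2 + 3·0 + 2·0 = 0
  col γ: 2·-1 + 3·0 + 1·2 + 3·0 + 2·0 = 0
  col δ: 2·1 + 3·0 + 1·2 + 3·0 + 2·-2 = 0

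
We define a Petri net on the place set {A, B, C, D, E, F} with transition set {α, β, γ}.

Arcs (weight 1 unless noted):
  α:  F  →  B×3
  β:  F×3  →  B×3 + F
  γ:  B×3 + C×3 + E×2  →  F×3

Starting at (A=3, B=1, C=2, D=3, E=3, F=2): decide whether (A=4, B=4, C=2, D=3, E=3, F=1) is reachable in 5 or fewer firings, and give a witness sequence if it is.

NO — not reachable within 5 firings

depth 0: 1 marking
depth 1: 2 markings reached so far
depth 2: 3 markings reached so far
depth 3: 3 markings reached so far
(frontier empty at depth 3; search complete)
target is not among the 3 markings reachable within 5 steps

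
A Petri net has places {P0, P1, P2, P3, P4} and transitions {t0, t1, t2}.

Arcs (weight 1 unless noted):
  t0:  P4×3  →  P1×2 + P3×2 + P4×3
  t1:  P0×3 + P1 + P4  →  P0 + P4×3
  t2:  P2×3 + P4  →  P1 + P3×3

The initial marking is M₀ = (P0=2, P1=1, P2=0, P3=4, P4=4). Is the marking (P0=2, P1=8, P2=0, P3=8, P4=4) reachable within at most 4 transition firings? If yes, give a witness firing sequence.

NO — not reachable within 4 firings

depth 0: 1 marking
depth 1: 2 markings reached so far
depth 2: 3 markings reached so far
depth 3: 4 markings reached so far
depth 4: 5 markings reached so far
target is not among the 5 markings reachable within 4 steps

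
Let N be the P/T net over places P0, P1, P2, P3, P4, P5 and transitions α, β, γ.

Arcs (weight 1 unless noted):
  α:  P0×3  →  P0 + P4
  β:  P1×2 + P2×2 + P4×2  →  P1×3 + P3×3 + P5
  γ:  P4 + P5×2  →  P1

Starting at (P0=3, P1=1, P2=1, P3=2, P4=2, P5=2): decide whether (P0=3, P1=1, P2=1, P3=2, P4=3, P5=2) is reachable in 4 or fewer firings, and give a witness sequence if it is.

NO — not reachable within 4 firings

depth 0: 1 marking
depth 1: 3 markings reached so far
depth 2: 4 markings reached so far
depth 3: 4 markings reached so far
(frontier empty at depth 3; search complete)
target is not among the 4 markings reachable within 4 steps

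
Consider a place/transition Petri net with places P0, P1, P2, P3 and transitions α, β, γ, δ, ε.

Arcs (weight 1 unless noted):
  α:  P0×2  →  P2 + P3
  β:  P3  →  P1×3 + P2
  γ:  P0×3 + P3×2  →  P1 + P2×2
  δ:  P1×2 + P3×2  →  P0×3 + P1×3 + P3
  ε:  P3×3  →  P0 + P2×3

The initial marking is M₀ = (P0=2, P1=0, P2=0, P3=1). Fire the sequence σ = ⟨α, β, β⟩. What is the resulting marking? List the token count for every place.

(P0=0, P1=6, P2=3, P3=0)

step 1: fire α:  (P0=2, P1=0, P2=0, P3=1) → (P0=0, P1=0, P2=1, P3=2)
step 2: fire β:  (P0=0, P1=0, P2=1, P3=2) → (P0=0, P1=3, P2=2, P3=1)
step 3: fire β:  (P0=0, P1=3, P2=2, P3=1) → (P0=0, P1=6, P2=3, P3=0)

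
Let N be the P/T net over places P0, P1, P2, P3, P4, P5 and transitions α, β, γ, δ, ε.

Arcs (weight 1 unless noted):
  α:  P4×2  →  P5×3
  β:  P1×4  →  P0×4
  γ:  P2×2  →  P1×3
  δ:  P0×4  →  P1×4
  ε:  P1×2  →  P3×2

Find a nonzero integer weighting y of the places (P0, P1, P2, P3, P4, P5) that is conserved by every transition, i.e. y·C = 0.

y = (P0:2, P1:2, P2:3, P3:2, P4:0, P5:0)

Incidence matrix C (rows=places, cols=transitions):
        α    β    γ    δ    ε
   P0   0    4    0   -4    0
   P1   0   -4    3    4   -2
   P2   0    0   -2    0    0
   P3   0    0    0    0    2
   P4  -2    0    0    0    0
   P5   3    0    0    0    0

Candidate y = [2, 2, 3, 2, 0, 0]; check y·C column-wise:
  col α: 2·0 + 2·0 + 3·0 + 2·0 + 0·-2 + 0·3 = 0
  col β: 2·4 + 2·-4 + 3·0 + 2·0 = 0
  col γ: 2·0 + 2·3 + 3·-2 + 2·0 = 0
  col δ: 2·-4 + 2·4 + 3·0 + 2·0 = 0
  col ε: 2·0 + 2·-2 + 3·0 + 2·2 = 0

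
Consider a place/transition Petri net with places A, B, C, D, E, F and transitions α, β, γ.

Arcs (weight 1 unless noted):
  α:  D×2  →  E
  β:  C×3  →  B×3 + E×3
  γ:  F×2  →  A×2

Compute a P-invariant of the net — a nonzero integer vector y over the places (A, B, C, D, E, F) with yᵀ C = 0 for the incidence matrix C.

Incidence matrix C (rows=places, cols=transitions):
        α    β    γ
    A   0    0    2
    B   0    3    0
    C   0   -3    0
    D  -2    0    0
    E   1    3    0
    F   0    0   -2

Candidate y = [0, 1, 1, 0, 0, 0]; check y·C column-wise:
  col α: 1·0 + 1·0 + 0·-2 + 0·1 = 0
  col β: 1·3 + 1·-3 + 0·3 = 0
  col γ: 0·2 + 1·0 + 1·0 + 0·-2 = 0

y = (A:0, B:1, C:1, D:0, E:0, F:0)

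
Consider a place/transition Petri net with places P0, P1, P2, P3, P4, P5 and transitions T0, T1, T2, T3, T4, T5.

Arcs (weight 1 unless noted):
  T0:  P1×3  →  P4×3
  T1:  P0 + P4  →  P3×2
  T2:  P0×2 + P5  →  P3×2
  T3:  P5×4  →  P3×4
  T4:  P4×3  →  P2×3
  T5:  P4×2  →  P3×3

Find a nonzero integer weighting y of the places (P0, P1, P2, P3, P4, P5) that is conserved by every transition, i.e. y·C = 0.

Incidence matrix C (rows=places, cols=transitions):
       T0   T1   T2   T3   T4   T5
   P0   0   -1   -2    0    0    0
   P1  -3    0    0    0    0    0
   P2   0    0    0    0    3    0
   P3   0    2    2    4    0    3
   P4   3   -1    0    0   -3   -2
   P5   0    0   -1   -4    0    0

Candidate y = [1, 3, 3, 2, 3, 2]; check y·C column-wise:
  col T0: 1·0 + 3·-3 + 3·0 + 2·0 + 3·3 + 2·0 = 0
  col T1: 1·-1 + 3·0 + 3·0 + 2·2 + 3·-1 + 2·0 = 0
  col T2: 1·-2 + 3·0 + 3·0 + 2·2 + 3·0 + 2·-1 = 0
  col T3: 1·0 + 3·0 + 3·0 + 2·4 + 3·0 + 2·-4 = 0
  col T4: 1·0 + 3·0 + 3·3 + 2·0 + 3·-3 + 2·0 = 0
  col T5: 1·0 + 3·0 + 3·0 + 2·3 + 3·-2 + 2·0 = 0

y = (P0:1, P1:3, P2:3, P3:2, P4:3, P5:2)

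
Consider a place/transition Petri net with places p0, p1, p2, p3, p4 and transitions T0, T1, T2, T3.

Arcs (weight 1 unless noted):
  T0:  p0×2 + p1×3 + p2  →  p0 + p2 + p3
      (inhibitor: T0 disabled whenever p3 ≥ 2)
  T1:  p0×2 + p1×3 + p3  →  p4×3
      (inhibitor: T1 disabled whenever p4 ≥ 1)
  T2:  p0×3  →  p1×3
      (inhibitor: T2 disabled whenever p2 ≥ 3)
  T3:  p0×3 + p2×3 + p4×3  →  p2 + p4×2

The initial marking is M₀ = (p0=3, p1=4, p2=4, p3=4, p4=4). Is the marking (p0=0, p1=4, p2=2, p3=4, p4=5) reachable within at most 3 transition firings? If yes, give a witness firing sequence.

depth 0: 1 marking
depth 1: 2 markings reached so far
depth 2: 2 markings reached so far
(frontier empty at depth 2; search complete)
target is not among the 2 markings reachable within 3 steps

NO — not reachable within 3 firings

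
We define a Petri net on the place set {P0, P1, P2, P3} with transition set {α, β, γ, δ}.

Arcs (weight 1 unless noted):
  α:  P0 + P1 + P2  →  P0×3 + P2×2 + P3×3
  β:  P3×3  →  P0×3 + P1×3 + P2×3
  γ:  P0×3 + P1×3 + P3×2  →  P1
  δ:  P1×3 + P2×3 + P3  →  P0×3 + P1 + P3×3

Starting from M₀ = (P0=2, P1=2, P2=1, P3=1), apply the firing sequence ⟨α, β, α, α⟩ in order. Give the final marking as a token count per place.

(P0=11, P1=2, P2=7, P3=7)

step 1: fire α:  (P0=2, P1=2, P2=1, P3=1) → (P0=4, P1=1, P2=2, P3=4)
step 2: fire β:  (P0=4, P1=1, P2=2, P3=4) → (P0=7, P1=4, P2=5, P3=1)
step 3: fire α:  (P0=7, P1=4, P2=5, P3=1) → (P0=9, P1=3, P2=6, P3=4)
step 4: fire α:  (P0=9, P1=3, P2=6, P3=4) → (P0=11, P1=2, P2=7, P3=7)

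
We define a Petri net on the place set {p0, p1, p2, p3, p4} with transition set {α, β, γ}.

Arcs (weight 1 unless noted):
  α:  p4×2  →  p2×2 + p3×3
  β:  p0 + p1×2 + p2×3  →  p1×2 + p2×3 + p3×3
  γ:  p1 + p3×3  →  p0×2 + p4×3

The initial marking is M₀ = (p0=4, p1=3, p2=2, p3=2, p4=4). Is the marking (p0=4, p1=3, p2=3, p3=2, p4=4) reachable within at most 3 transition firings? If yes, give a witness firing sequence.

NO — not reachable within 3 firings

depth 0: 1 marking
depth 1: 2 markings reached so far
depth 2: 5 markings reached so far
depth 3: 9 markings reached so far
target is not among the 9 markings reachable within 3 steps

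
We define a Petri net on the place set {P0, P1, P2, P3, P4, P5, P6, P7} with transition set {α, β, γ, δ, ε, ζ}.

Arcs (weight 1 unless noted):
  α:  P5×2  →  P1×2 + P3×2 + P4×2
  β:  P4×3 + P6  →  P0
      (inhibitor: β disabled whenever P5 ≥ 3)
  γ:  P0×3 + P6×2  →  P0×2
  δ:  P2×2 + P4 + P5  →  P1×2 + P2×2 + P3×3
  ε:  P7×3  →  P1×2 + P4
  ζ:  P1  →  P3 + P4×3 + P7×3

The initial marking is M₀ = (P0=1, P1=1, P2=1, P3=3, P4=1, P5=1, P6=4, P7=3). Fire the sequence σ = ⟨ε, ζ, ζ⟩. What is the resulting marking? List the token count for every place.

(P0=1, P1=1, P2=1, P3=5, P4=8, P5=1, P6=4, P7=6)

step 1: fire ε:  (P0=1, P1=1, P2=1, P3=3, P4=1, P5=1, P6=4, P7=3) → (P0=1, P1=3, P2=1, P3=3, P4=2, P5=1, P6=4, P7=0)
step 2: fire ζ:  (P0=1, P1=3, P2=1, P3=3, P4=2, P5=1, P6=4, P7=0) → (P0=1, P1=2, P2=1, P3=4, P4=5, P5=1, P6=4, P7=3)
step 3: fire ζ:  (P0=1, P1=2, P2=1, P3=4, P4=5, P5=1, P6=4, P7=3) → (P0=1, P1=1, P2=1, P3=5, P4=8, P5=1, P6=4, P7=6)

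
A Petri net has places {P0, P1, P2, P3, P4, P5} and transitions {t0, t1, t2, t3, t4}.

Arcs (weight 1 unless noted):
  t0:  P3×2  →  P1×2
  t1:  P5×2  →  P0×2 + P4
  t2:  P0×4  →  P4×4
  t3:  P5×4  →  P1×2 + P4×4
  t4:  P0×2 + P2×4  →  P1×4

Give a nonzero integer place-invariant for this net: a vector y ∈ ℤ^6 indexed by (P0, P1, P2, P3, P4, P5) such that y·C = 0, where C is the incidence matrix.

Incidence matrix C (rows=places, cols=transitions):
       t0   t1   t2   t3   t4
   P0   0    2   -4    0   -2
   P1   2    0    0    2    4
   P2   0    0    0    0   -4
   P3  -2    0    0    0    0
   P4   0    1    4    4    0
   P5   0   -2    0   -4    0

Candidate y = [2, 2, 1, 2, 2, 3]; check y·C column-wise:
  col t0: 2·0 + 2·2 + 1·0 + 2·-2 + 2·0 + 3·0 = 0
  col t1: 2·2 + 2·0 + 1·0 + 2·0 + 2·1 + 3·-2 = 0
  col t2: 2·-4 + 2·0 + 1·0 + 2·0 + 2·4 + 3·0 = 0
  col t3: 2·0 + 2·2 + 1·0 + 2·0 + 2·4 + 3·-4 = 0
  col t4: 2·-2 + 2·4 + 1·-4 + 2·0 + 2·0 + 3·0 = 0

y = (P0:2, P1:2, P2:1, P3:2, P4:2, P5:3)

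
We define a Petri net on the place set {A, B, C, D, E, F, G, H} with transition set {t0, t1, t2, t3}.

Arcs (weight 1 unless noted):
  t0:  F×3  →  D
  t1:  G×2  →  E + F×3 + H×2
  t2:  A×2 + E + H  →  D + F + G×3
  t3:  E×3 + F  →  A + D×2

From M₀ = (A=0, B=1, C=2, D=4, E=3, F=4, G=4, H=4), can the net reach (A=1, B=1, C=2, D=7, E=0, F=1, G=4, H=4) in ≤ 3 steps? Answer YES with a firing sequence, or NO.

NO — not reachable within 3 firings

depth 0: 1 marking
depth 1: 4 markings reached so far
depth 2: 8 markings reached so far
depth 3: 12 markings reached so far
target is not among the 12 markings reachable within 3 steps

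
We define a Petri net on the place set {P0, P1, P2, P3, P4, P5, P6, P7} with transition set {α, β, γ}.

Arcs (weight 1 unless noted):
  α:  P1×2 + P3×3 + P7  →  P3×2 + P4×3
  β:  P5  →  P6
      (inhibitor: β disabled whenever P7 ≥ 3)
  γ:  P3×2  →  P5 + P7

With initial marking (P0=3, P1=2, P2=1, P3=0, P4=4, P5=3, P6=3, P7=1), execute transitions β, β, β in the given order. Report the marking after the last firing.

(P0=3, P1=2, P2=1, P3=0, P4=4, P5=0, P6=6, P7=1)

step 1: fire β:  (P0=3, P1=2, P2=1, P3=0, P4=4, P5=3, P6=3, P7=1) → (P0=3, P1=2, P2=1, P3=0, P4=4, P5=2, P6=4, P7=1)
step 2: fire β:  (P0=3, P1=2, P2=1, P3=0, P4=4, P5=2, P6=4, P7=1) → (P0=3, P1=2, P2=1, P3=0, P4=4, P5=1, P6=5, P7=1)
step 3: fire β:  (P0=3, P1=2, P2=1, P3=0, P4=4, P5=1, P6=5, P7=1) → (P0=3, P1=2, P2=1, P3=0, P4=4, P5=0, P6=6, P7=1)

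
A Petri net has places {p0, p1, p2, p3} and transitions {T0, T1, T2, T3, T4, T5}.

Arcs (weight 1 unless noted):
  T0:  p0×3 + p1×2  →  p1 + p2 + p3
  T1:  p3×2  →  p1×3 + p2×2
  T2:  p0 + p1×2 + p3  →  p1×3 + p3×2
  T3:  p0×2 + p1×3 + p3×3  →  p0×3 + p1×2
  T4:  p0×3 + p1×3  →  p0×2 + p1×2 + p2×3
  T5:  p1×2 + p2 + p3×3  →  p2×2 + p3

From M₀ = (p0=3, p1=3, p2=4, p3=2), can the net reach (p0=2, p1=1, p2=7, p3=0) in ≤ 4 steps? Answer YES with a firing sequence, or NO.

depth 0: 1 marking
depth 1: 5 markings reached so far
depth 2: 13 markings reached so far
depth 3: 21 markings reached so far
depth 4: 27 markings reached so far
target is not among the 27 markings reachable within 4 steps

NO — not reachable within 4 firings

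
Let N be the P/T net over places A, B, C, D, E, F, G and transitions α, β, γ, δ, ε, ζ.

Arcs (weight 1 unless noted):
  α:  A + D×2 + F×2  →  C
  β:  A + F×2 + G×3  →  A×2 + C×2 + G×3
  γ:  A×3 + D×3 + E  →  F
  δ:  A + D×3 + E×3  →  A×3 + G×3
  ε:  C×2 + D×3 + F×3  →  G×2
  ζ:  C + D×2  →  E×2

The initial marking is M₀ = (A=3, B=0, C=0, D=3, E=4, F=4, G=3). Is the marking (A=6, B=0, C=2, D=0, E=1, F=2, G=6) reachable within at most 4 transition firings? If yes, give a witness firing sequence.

YES — reachable via ⟨β, δ⟩ (2 firings)

step 1: fire β:  (A=3, B=0, C=0, D=3, E=4, F=4, G=3) → (A=4, B=0, C=2, D=3, E=4, F=2, G=3)
step 2: fire δ:  (A=4, B=0, C=2, D=3, E=4, F=2, G=3) → (A=6, B=0, C=2, D=0, E=1, F=2, G=6)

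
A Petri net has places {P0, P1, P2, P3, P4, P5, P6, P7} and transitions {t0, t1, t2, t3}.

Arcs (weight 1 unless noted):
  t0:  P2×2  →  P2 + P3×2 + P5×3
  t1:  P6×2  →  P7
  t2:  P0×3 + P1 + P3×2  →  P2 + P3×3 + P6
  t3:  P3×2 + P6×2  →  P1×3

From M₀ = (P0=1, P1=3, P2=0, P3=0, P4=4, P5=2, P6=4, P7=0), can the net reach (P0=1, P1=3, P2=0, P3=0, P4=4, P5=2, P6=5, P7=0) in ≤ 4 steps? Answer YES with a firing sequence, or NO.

NO — not reachable within 4 firings

depth 0: 1 marking
depth 1: 2 markings reached so far
depth 2: 3 markings reached so far
depth 3: 3 markings reached so far
(frontier empty at depth 3; search complete)
target is not among the 3 markings reachable within 4 steps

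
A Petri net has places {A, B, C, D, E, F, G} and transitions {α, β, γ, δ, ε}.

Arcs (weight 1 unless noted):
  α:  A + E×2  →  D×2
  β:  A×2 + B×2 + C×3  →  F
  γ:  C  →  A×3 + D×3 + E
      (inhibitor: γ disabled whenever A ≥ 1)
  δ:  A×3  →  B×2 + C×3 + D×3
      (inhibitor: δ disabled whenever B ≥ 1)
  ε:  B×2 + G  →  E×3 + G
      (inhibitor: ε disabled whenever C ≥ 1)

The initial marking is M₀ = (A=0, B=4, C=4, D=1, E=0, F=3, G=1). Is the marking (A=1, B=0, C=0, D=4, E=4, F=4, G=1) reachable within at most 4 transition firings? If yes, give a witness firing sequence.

step 1: fire γ:  (A=0, B=4, C=4, D=1, E=0, F=3, G=1) → (A=3, B=4, C=3, D=4, E=1, F=3, G=1)
step 2: fire β:  (A=3, B=4, C=3, D=4, E=1, F=3, G=1) → (A=1, B=2, C=0, D=4, E=1, F=4, G=1)
step 3: fire ε:  (A=1, B=2, C=0, D=4, E=1, F=4, G=1) → (A=1, B=0, C=0, D=4, E=4, F=4, G=1)

YES — reachable via ⟨γ, β, ε⟩ (3 firings)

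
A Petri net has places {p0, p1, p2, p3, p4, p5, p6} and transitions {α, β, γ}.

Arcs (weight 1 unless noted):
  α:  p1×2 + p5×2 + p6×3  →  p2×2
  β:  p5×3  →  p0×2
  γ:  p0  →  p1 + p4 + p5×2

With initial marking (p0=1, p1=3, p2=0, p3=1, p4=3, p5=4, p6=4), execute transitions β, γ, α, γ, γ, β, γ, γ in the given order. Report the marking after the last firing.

step 1: fire β:  (p0=1, p1=3, p2=0, p3=1, p4=3, p5=4, p6=4) → (p0=3, p1=3, p2=0, p3=1, p4=3, p5=1, p6=4)
step 2: fire γ:  (p0=3, p1=3, p2=0, p3=1, p4=3, p5=1, p6=4) → (p0=2, p1=4, p2=0, p3=1, p4=4, p5=3, p6=4)
step 3: fire α:  (p0=2, p1=4, p2=0, p3=1, p4=4, p5=3, p6=4) → (p0=2, p1=2, p2=2, p3=1, p4=4, p5=1, p6=1)
step 4: fire γ:  (p0=2, p1=2, p2=2, p3=1, p4=4, p5=1, p6=1) → (p0=1, p1=3, p2=2, p3=1, p4=5, p5=3, p6=1)
step 5: fire γ:  (p0=1, p1=3, p2=2, p3=1, p4=5, p5=3, p6=1) → (p0=0, p1=4, p2=2, p3=1, p4=6, p5=5, p6=1)
step 6: fire β:  (p0=0, p1=4, p2=2, p3=1, p4=6, p5=5, p6=1) → (p0=2, p1=4, p2=2, p3=1, p4=6, p5=2, p6=1)
step 7: fire γ:  (p0=2, p1=4, p2=2, p3=1, p4=6, p5=2, p6=1) → (p0=1, p1=5, p2=2, p3=1, p4=7, p5=4, p6=1)
step 8: fire γ:  (p0=1, p1=5, p2=2, p3=1, p4=7, p5=4, p6=1) → (p0=0, p1=6, p2=2, p3=1, p4=8, p5=6, p6=1)

(p0=0, p1=6, p2=2, p3=1, p4=8, p5=6, p6=1)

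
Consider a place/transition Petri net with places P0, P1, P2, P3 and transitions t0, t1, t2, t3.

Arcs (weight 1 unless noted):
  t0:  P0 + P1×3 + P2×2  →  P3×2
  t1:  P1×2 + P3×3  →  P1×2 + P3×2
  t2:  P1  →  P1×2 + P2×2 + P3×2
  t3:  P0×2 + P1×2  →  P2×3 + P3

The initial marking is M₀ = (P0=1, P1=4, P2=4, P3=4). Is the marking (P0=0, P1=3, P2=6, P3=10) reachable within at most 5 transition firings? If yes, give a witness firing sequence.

YES — reachable via ⟨t0, t2, t2⟩ (3 firings)

step 1: fire t0:  (P0=1, P1=4, P2=4, P3=4) → (P0=0, P1=1, P2=2, P3=6)
step 2: fire t2:  (P0=0, P1=1, P2=2, P3=6) → (P0=0, P1=2, P2=4, P3=8)
step 3: fire t2:  (P0=0, P1=2, P2=4, P3=8) → (P0=0, P1=3, P2=6, P3=10)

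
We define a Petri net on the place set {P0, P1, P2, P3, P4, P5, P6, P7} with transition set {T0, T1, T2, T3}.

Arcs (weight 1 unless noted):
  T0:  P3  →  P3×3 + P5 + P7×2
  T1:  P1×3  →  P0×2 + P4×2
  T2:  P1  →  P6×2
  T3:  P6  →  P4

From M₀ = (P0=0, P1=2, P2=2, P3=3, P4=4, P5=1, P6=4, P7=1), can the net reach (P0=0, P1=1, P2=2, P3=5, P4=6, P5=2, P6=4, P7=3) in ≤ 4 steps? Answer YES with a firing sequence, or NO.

step 1: fire T0:  (P0=0, P1=2, P2=2, P3=3, P4=4, P5=1, P6=4, P7=1) → (P0=0, P1=2, P2=2, P3=5, P4=4, P5=2, P6=4, P7=3)
step 2: fire T2:  (P0=0, P1=2, P2=2, P3=5, P4=4, P5=2, P6=4, P7=3) → (P0=0, P1=1, P2=2, P3=5, P4=4, P5=2, P6=6, P7=3)
step 3: fire T3:  (P0=0, P1=1, P2=2, P3=5, P4=4, P5=2, P6=6, P7=3) → (P0=0, P1=1, P2=2, P3=5, P4=5, P5=2, P6=5, P7=3)
step 4: fire T3:  (P0=0, P1=1, P2=2, P3=5, P4=5, P5=2, P6=5, P7=3) → (P0=0, P1=1, P2=2, P3=5, P4=6, P5=2, P6=4, P7=3)

YES — reachable via ⟨T0, T2, T3, T3⟩ (4 firings)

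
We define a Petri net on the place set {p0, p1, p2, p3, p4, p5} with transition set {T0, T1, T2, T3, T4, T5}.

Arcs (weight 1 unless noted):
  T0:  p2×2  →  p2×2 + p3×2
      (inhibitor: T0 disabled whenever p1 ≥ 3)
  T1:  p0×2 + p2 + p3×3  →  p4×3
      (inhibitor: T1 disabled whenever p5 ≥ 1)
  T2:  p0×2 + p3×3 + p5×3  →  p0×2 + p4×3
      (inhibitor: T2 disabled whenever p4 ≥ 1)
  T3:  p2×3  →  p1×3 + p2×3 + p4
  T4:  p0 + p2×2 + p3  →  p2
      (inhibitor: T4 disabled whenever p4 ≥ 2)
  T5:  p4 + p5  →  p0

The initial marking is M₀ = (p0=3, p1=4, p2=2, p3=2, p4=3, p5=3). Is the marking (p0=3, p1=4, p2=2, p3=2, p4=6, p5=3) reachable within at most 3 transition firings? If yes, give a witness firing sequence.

NO — not reachable within 3 firings

depth 0: 1 marking
depth 1: 2 markings reached so far
depth 2: 3 markings reached so far
depth 3: 5 markings reached so far
target is not among the 5 markings reachable within 3 steps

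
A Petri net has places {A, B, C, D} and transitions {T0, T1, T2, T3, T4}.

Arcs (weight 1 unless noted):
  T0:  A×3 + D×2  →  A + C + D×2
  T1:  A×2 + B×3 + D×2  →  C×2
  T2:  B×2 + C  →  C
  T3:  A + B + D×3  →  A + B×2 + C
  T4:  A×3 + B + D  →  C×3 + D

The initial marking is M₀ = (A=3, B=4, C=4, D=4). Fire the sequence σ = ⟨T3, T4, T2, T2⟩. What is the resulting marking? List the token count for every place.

step 1: fire T3:  (A=3, B=4, C=4, D=4) → (A=3, B=5, C=5, D=1)
step 2: fire T4:  (A=3, B=5, C=5, D=1) → (A=0, B=4, C=8, D=1)
step 3: fire T2:  (A=0, B=4, C=8, D=1) → (A=0, B=2, C=8, D=1)
step 4: fire T2:  (A=0, B=2, C=8, D=1) → (A=0, B=0, C=8, D=1)

(A=0, B=0, C=8, D=1)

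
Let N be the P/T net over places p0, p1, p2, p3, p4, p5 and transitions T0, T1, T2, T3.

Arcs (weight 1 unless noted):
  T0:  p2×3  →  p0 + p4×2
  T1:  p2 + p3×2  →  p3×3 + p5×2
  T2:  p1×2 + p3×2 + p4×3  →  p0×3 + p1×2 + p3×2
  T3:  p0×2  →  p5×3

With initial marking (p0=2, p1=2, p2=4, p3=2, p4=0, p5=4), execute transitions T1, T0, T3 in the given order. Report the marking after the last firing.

(p0=1, p1=2, p2=0, p3=3, p4=2, p5=9)

step 1: fire T1:  (p0=2, p1=2, p2=4, p3=2, p4=0, p5=4) → (p0=2, p1=2, p2=3, p3=3, p4=0, p5=6)
step 2: fire T0:  (p0=2, p1=2, p2=3, p3=3, p4=0, p5=6) → (p0=3, p1=2, p2=0, p3=3, p4=2, p5=6)
step 3: fire T3:  (p0=3, p1=2, p2=0, p3=3, p4=2, p5=6) → (p0=1, p1=2, p2=0, p3=3, p4=2, p5=9)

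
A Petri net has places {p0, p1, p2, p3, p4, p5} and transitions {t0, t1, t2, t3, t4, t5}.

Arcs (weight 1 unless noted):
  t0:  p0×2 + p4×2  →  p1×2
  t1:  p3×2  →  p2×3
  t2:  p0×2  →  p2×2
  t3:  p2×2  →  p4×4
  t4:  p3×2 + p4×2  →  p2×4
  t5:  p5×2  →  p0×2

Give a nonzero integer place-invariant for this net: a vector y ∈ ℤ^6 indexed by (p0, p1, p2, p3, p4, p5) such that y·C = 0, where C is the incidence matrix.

y = (p0:2, p1:3, p2:2, p3:3, p4:1, p5:2)

Incidence matrix C (rows=places, cols=transitions):
       t0   t1   t2   t3   t4   t5
   p0  -2    0   -2    0    0    2
   p1   2    0    0    0    0    0
   p2   0    3    2   -2    4    0
   p3   0   -2    0    0   -2    0
   p4  -2    0    0    4   -2    0
   p5   0    0    0    0    0   -2

Candidate y = [2, 3, 2, 3, 1, 2]; check y·C column-wise:
  col t0: 2·-2 + 3·2 + 2·0 + 3·0 + 1·-2 + 2·0 = 0
  col t1: 2·0 + 3·0 + 2·3 + 3·-2 + 1·0 + 2·0 = 0
  col t2: 2·-2 + 3·0 + 2·2 + 3·0 + 1·0 + 2·0 = 0
  col t3: 2·0 + 3·0 + 2·-2 + 3·0 + 1·4 + 2·0 = 0
  col t4: 2·0 + 3·0 + 2·4 + 3·-2 + 1·-2 + 2·0 = 0
  col t5: 2·2 + 3·0 + 2·0 + 3·0 + 1·0 + 2·-2 = 0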